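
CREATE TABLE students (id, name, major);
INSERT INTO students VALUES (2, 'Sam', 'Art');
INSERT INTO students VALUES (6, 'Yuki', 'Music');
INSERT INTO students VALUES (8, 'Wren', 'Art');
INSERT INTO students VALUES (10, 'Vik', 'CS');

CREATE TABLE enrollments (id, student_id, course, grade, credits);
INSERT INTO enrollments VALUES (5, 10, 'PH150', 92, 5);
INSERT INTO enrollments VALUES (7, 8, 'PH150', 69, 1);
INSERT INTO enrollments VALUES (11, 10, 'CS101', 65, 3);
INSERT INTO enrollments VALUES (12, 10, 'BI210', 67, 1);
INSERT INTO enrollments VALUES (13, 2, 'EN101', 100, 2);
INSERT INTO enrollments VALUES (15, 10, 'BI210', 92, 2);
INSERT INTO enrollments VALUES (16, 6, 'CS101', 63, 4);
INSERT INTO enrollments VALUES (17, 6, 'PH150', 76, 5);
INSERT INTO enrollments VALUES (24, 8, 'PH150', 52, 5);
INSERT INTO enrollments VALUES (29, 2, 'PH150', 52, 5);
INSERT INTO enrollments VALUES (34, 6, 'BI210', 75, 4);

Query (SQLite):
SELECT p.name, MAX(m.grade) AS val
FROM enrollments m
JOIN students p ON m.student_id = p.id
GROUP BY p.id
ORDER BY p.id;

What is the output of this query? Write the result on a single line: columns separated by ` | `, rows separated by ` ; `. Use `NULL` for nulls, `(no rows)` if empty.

Sam | 100 ; Yuki | 76 ; Wren | 69 ; Vik | 92

Join each enrollments row to its students via student_id.
Group joined rows by students.id; compute MAX(m.grade) per group.
  2: ids {13, 29} → MAX(m.grade)=100
  6: ids {16, 17, 34} → MAX(m.grade)=76
  8: ids {7, 24} → MAX(m.grade)=69
  10: ids {5, 11, 12, 15} → MAX(m.grade)=92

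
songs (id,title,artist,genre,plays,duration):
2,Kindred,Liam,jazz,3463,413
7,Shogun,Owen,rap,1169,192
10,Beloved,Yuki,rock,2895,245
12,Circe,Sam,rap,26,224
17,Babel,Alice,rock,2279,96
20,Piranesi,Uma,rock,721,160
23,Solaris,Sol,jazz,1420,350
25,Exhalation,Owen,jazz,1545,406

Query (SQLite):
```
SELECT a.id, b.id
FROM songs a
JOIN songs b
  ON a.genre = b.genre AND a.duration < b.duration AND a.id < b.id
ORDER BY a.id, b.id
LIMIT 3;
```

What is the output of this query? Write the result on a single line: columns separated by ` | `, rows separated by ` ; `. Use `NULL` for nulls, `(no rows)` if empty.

7 | 12 ; 17 | 20 ; 23 | 25

Pairs (a,b) with same genre, a.duration < b.duration, a.id < b.id.
genre groups: jazz:{2,23,25} rap:{7,12} rock:{10,17,20}
Ordered by (a.id, b.id); first 3.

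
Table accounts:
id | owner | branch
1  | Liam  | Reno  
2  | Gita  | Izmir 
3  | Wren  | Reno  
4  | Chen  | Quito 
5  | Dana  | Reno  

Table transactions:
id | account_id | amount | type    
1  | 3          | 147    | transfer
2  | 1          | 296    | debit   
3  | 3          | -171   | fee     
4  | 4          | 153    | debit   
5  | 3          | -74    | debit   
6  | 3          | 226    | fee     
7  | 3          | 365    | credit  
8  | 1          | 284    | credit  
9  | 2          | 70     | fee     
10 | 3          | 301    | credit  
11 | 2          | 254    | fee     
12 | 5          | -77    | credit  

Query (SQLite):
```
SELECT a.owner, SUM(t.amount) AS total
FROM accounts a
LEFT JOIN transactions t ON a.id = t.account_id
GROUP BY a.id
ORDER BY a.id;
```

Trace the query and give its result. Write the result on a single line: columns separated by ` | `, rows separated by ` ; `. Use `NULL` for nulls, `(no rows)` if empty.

LEFT JOIN keeps every accounts row; unmatched ones get NULL for transactions columns.
Group by accounts.id and compute SUM(t.amount). SUM over an all-NULL group is NULL.
  1: ids {2, 8} → SUM(t.amount)=580
  2: ids {9, 11} → SUM(t.amount)=324
  3: ids {1, 3, 5, 6, 7, 10} → SUM(t.amount)=794
  4: ids {4} → SUM(t.amount)=153
  5: ids {12} → SUM(t.amount)=-77

Liam | 580 ; Gita | 324 ; Wren | 794 ; Chen | 153 ; Dana | -77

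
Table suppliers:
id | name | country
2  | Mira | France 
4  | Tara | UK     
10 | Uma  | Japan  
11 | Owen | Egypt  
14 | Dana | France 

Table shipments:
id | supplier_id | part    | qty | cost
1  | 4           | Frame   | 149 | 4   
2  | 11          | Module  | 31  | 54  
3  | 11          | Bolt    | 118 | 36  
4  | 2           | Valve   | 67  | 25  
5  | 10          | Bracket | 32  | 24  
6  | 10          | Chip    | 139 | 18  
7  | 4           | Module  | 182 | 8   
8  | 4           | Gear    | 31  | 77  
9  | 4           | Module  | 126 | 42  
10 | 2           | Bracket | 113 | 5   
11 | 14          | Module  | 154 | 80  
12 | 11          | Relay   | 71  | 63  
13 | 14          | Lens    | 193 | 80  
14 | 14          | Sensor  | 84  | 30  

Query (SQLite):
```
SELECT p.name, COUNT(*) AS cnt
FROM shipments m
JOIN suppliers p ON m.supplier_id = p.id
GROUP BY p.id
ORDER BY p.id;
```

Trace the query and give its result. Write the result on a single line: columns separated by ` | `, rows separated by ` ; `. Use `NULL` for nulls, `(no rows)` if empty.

Mira | 2 ; Tara | 4 ; Uma | 2 ; Owen | 3 ; Dana | 3

Join each shipments row to its suppliers via supplier_id.
Group joined rows by suppliers.id; compute COUNT(*) per group.
  2: ids {4, 10} → COUNT(*)=2
  4: ids {1, 7, 8, 9} → COUNT(*)=4
  10: ids {5, 6} → COUNT(*)=2
  11: ids {2, 3, 12} → COUNT(*)=3
  14: ids {11, 13, 14} → COUNT(*)=3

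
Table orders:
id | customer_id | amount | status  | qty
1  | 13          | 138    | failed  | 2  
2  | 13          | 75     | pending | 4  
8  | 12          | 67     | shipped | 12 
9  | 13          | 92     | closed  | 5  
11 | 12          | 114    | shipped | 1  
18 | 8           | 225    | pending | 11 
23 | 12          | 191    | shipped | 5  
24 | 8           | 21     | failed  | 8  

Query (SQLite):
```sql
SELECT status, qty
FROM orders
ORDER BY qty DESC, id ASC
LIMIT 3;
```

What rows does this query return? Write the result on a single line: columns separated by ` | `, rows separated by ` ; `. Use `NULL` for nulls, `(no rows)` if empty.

shipped | 12 ; pending | 11 ; failed | 8

Sort by qty desc, tiebreak id asc: (12, id=8), (11, id=18), (8, id=24), (5, id=9), (5, id=23), (4, id=2) …. Take first 3.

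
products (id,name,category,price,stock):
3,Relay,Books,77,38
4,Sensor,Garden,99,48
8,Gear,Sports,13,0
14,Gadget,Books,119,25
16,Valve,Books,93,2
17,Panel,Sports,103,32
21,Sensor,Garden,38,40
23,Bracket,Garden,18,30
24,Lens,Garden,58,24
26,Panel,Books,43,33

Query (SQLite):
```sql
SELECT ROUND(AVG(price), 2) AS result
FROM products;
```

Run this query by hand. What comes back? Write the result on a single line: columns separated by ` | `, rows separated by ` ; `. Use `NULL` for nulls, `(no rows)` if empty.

All price values: [77, 99, 13, 119, 93, 103, 38, 18, 58, 43].
AVG = 661 / 10 (rounded to 2 dp).

66.1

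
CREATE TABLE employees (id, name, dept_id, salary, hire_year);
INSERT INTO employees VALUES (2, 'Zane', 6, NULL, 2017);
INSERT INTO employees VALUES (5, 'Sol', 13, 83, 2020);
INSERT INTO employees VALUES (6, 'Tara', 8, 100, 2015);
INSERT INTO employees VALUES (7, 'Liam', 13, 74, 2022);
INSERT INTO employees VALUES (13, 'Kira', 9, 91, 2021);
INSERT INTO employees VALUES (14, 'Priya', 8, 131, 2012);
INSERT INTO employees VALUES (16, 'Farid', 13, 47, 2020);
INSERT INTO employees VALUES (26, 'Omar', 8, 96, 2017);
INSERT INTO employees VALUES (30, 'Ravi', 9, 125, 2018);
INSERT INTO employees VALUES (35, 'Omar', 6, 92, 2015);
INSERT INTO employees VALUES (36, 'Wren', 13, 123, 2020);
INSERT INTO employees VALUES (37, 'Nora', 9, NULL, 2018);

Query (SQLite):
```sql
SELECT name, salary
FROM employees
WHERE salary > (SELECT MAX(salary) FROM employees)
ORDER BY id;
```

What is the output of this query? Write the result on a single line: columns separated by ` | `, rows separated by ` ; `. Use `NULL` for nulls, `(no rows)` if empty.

Scalar subquery: MAX(salary) over all employees rows = 131.
Keep rows where salary > that value.

(no rows)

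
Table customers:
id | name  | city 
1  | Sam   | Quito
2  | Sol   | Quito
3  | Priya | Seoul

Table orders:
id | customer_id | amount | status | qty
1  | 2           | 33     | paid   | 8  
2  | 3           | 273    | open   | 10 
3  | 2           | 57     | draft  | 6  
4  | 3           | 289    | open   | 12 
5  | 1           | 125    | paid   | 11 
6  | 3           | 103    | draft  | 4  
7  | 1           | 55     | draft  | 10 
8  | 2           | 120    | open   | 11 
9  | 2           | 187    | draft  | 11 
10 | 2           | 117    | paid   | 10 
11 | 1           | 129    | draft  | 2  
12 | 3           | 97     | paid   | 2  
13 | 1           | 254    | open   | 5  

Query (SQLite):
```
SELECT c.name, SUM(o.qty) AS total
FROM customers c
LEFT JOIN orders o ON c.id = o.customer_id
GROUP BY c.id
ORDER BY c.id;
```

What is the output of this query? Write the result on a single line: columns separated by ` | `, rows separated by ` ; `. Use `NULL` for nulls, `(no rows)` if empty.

LEFT JOIN keeps every customers row; unmatched ones get NULL for orders columns.
Group by customers.id and compute SUM(o.qty). SUM over an all-NULL group is NULL.
  1: ids {5, 7, 11, 13} → SUM(o.qty)=28
  2: ids {1, 3, 8, 9, 10} → SUM(o.qty)=46
  3: ids {2, 4, 6, 12} → SUM(o.qty)=28

Sam | 28 ; Sol | 46 ; Priya | 28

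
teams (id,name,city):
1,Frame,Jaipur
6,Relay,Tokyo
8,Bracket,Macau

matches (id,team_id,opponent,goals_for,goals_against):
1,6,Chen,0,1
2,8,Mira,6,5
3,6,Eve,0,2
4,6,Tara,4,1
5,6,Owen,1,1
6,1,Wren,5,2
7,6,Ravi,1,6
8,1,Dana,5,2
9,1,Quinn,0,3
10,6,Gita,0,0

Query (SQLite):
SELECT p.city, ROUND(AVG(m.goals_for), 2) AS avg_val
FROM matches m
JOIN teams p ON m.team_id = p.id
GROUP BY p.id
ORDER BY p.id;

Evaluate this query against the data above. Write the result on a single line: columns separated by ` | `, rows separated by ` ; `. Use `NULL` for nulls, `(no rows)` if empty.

Join each matches row to its teams via team_id.
Group joined rows by teams.id; compute ROUND(AVG(m.goals_for), 2) per group.
  1: ids {6, 8, 9} → ROUND(AVG(m.goals_for), 2)=3.33
  6: ids {1, 3, 4, 5, 7, 10} → ROUND(AVG(m.goals_for), 2)=1
  8: ids {2} → ROUND(AVG(m.goals_for), 2)=6

Jaipur | 3.33 ; Tokyo | 1 ; Macau | 6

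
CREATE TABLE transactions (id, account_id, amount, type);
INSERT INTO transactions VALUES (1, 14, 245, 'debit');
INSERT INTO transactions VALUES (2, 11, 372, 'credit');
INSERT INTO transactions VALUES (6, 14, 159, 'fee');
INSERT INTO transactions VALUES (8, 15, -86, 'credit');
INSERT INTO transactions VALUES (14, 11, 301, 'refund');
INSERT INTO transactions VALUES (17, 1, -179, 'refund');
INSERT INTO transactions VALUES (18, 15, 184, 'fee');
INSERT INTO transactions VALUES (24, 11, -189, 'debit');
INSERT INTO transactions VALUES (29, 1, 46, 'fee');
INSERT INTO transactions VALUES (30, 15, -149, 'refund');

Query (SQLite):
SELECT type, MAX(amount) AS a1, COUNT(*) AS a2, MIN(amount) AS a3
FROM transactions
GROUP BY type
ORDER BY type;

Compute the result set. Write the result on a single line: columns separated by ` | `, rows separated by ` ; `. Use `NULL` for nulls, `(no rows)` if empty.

Group transactions by type.
Per group compute: MAX(amount), COUNT(*), MIN(amount).
  credit: ids {2, 8} → MAX(amount)=372, COUNT(*)=2, MIN(amount)=-86
  debit: ids {1, 24} → MAX(amount)=245, COUNT(*)=2, MIN(amount)=-189
  fee: ids {6, 18, 29} → MAX(amount)=184, COUNT(*)=3, MIN(amount)=46
  refund: ids {14, 17, 30} → MAX(amount)=301, COUNT(*)=3, MIN(amount)=-179

credit | 372 | 2 | -86 ; debit | 245 | 2 | -189 ; fee | 184 | 3 | 46 ; refund | 301 | 3 | -179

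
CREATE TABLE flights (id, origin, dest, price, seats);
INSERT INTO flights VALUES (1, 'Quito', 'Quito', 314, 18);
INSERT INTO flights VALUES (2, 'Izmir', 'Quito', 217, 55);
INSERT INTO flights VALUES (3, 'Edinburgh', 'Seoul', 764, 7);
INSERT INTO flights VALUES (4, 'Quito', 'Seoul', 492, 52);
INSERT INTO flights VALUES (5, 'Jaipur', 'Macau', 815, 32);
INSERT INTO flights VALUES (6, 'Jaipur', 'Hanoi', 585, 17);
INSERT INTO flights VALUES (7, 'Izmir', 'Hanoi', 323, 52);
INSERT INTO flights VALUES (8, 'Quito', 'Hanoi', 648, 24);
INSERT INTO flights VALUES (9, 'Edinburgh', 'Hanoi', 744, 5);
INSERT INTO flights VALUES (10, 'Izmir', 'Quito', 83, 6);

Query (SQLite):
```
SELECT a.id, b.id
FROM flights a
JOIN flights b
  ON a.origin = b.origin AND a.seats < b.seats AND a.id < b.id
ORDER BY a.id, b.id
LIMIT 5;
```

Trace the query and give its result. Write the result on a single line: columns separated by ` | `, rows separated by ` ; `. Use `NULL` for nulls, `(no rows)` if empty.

1 | 4 ; 1 | 8

Pairs (a,b) with same origin, a.seats < b.seats, a.id < b.id.
origin groups: Edinburgh:{3,9} Izmir:{2,7,10} Jaipur:{5,6} Quito:{1,4,8}
Ordered by (a.id, b.id); first 5.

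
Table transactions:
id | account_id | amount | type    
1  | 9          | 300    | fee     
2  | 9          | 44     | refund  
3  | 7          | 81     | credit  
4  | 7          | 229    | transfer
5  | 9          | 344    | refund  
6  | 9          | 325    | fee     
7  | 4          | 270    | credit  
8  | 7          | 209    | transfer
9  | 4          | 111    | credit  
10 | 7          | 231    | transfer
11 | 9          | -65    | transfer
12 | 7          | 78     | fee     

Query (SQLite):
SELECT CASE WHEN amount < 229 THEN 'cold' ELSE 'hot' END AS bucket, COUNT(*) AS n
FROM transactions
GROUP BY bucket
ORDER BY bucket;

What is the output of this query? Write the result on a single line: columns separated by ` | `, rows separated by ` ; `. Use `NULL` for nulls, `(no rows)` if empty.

cold | 6 ; hot | 6

Bucket rows by amount < 229 → 'cold' else 'hot'; count each bucket.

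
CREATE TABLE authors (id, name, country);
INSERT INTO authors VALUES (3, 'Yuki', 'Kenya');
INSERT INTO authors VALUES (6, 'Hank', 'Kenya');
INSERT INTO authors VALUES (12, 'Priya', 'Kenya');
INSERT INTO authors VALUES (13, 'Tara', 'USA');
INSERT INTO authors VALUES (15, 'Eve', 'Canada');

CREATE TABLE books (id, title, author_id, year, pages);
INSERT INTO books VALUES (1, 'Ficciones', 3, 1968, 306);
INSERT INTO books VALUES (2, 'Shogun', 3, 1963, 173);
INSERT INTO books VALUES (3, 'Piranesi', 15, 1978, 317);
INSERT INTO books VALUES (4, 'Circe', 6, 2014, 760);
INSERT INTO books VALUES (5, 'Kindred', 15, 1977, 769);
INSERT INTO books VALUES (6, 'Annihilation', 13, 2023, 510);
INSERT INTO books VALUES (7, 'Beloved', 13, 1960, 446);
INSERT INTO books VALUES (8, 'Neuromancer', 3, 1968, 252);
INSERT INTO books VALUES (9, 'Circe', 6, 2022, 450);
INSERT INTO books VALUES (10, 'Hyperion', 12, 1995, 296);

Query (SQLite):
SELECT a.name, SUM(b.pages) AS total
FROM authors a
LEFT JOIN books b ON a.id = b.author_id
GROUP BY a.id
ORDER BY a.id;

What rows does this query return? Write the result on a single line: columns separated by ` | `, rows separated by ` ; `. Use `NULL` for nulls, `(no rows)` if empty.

LEFT JOIN keeps every authors row; unmatched ones get NULL for books columns.
Group by authors.id and compute SUM(b.pages). SUM over an all-NULL group is NULL.
  3: ids {1, 2, 8} → SUM(b.pages)=731
  6: ids {4, 9} → SUM(b.pages)=1210
  12: ids {10} → SUM(b.pages)=296
  13: ids {6, 7} → SUM(b.pages)=956
  15: ids {3, 5} → SUM(b.pages)=1086

Yuki | 731 ; Hank | 1210 ; Priya | 296 ; Tara | 956 ; Eve | 1086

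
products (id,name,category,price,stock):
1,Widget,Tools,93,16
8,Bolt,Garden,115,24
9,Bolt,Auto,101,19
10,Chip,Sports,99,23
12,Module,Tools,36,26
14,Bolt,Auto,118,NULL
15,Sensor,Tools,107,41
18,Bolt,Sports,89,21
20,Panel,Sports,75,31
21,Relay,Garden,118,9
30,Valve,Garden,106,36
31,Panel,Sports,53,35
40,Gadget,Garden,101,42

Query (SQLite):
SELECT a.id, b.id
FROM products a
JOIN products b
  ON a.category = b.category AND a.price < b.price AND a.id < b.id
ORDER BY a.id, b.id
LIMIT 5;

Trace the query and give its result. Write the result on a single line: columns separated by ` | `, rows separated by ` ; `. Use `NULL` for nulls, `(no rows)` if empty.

1 | 15 ; 8 | 21 ; 9 | 14 ; 12 | 15

Pairs (a,b) with same category, a.price < b.price, a.id < b.id.
category groups: Auto:{9,14} Garden:{8,21,30,40} Sports:{10,18,20,31} Tools:{1,12,15}
Ordered by (a.id, b.id); first 5.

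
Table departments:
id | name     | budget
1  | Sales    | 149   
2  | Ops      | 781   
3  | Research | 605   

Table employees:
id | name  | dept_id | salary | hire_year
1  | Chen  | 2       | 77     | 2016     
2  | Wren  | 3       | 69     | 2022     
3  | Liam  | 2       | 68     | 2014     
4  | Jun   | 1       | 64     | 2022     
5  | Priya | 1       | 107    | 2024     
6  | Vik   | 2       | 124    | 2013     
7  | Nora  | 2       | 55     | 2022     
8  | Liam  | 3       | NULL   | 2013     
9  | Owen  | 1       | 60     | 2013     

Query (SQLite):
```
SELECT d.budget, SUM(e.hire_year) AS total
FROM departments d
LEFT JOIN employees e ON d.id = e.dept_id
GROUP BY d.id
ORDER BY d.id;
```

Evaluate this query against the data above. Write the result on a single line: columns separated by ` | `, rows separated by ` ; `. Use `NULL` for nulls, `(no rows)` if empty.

149 | 6059 ; 781 | 8065 ; 605 | 4035

LEFT JOIN keeps every departments row; unmatched ones get NULL for employees columns.
Group by departments.id and compute SUM(e.hire_year). SUM over an all-NULL group is NULL.
  1: ids {4, 5, 9} → SUM(e.hire_year)=6059
  2: ids {1, 3, 6, 7} → SUM(e.hire_year)=8065
  3: ids {2, 8} → SUM(e.hire_year)=4035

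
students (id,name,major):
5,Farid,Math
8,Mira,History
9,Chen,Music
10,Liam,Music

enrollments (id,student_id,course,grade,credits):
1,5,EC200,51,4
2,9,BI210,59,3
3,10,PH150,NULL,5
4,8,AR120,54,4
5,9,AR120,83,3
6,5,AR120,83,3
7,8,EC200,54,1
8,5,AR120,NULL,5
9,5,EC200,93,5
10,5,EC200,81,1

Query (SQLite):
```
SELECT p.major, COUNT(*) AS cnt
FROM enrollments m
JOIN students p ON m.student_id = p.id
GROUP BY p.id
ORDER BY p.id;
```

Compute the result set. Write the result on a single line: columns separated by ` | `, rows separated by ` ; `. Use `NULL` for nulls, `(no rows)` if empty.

Math | 5 ; History | 2 ; Music | 2 ; Music | 1

Join each enrollments row to its students via student_id.
Group joined rows by students.id; compute COUNT(*) per group.
  5: ids {1, 6, 8, 9, 10} → COUNT(*)=5
  8: ids {4, 7} → COUNT(*)=2
  9: ids {2, 5} → COUNT(*)=2
  10: ids {3} → COUNT(*)=1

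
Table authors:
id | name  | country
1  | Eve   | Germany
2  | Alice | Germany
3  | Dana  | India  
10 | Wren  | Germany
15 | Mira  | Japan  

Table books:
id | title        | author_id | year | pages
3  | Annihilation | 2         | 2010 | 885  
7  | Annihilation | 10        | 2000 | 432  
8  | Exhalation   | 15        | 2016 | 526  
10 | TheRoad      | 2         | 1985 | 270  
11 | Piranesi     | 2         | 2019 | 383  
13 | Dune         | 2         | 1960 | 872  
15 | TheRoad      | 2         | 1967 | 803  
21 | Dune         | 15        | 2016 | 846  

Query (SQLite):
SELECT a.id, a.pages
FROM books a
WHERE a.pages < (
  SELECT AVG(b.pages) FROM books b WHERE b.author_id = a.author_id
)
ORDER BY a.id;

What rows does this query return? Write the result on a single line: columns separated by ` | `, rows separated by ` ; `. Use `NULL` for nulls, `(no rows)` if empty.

For each books row a, compute AVG(pages) over rows sharing a.author_id.
Keep row a if a.pages < that per-group AVG.
  author_id=2: AVG(pages) = 642.6
  author_id=10: AVG(pages) = 432.0
  author_id=15: AVG(pages) = 686.0

8 | 526 ; 10 | 270 ; 11 | 383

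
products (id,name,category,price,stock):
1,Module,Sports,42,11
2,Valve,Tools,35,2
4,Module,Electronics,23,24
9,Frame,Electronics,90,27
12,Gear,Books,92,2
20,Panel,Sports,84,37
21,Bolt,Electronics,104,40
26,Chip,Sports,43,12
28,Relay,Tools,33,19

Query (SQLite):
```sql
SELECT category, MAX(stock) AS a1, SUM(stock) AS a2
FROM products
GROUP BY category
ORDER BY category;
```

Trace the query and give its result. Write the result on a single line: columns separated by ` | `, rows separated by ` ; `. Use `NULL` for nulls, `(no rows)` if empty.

Group products by category.
Per group compute: MAX(stock), SUM(stock).
  Books: ids {12} → MAX(stock)=2, SUM(stock)=2
  Electronics: ids {4, 9, 21} → MAX(stock)=40, SUM(stock)=91
  Sports: ids {1, 20, 26} → MAX(stock)=37, SUM(stock)=60
  Tools: ids {2, 28} → MAX(stock)=19, SUM(stock)=21

Books | 2 | 2 ; Electronics | 40 | 91 ; Sports | 37 | 60 ; Tools | 19 | 21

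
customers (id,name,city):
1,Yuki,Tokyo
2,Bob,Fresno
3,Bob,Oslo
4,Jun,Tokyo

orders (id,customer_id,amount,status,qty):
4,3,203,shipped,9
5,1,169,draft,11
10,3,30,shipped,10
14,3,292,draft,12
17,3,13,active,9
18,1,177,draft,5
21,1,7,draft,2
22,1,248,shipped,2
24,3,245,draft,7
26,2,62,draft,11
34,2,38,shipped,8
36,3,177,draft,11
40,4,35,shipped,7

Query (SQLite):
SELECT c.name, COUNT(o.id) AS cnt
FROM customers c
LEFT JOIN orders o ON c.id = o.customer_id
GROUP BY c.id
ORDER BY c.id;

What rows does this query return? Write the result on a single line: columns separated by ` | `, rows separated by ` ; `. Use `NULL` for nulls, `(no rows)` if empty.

Yuki | 4 ; Bob | 2 ; Bob | 6 ; Jun | 1

LEFT JOIN keeps every customers row; unmatched ones get NULL for orders columns.
Group by customers.id and compute COUNT(o.id). COUNT(col) of an all-NULL group is 0.
  1: ids {5, 18, 21, 22} → COUNT(o.id)=4
  2: ids {26, 34} → COUNT(o.id)=2
  3: ids {4, 10, 14, 17, 24, 36} → COUNT(o.id)=6
  4: ids {40} → COUNT(o.id)=1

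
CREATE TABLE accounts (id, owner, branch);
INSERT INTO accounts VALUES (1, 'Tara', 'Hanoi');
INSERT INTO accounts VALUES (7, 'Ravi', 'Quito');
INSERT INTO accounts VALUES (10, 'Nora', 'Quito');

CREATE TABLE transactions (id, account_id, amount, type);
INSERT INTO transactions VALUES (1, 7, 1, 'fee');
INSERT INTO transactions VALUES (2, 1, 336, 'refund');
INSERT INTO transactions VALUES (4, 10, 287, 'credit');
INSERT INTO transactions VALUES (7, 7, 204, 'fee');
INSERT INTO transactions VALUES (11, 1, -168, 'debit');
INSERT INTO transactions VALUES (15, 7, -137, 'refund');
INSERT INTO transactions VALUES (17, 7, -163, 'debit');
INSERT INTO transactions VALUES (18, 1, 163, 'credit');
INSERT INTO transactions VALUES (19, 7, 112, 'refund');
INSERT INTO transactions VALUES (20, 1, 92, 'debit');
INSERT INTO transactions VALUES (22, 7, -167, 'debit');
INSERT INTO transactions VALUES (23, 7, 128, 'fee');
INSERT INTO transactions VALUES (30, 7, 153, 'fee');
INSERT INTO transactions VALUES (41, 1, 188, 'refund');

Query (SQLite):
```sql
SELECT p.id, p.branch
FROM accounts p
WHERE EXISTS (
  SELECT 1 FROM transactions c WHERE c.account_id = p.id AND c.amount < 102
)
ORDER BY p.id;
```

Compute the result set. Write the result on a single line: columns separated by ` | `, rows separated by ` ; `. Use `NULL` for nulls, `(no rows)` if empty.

1 | Hanoi ; 7 | Quito

For each accounts row, check whether any transactions with matching account_id has amount < 102.
Keep rows where that is true.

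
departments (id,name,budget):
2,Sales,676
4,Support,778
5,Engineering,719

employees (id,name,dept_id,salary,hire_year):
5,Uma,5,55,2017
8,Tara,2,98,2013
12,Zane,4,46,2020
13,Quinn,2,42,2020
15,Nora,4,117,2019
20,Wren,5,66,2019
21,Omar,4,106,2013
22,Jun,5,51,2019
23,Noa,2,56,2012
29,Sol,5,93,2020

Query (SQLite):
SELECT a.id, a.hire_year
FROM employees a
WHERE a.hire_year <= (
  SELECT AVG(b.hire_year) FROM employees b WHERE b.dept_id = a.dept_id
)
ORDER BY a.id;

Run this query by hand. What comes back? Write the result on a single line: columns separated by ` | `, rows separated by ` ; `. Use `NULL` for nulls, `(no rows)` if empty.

For each employees row a, compute AVG(hire_year) over rows sharing a.dept_id.
Keep row a if a.hire_year <= that per-group AVG.
  dept_id=2: AVG(hire_year) = 2015.0
  dept_id=4: AVG(hire_year) = 2017.333333
  dept_id=5: AVG(hire_year) = 2018.75

5 | 2017 ; 8 | 2013 ; 21 | 2013 ; 23 | 2012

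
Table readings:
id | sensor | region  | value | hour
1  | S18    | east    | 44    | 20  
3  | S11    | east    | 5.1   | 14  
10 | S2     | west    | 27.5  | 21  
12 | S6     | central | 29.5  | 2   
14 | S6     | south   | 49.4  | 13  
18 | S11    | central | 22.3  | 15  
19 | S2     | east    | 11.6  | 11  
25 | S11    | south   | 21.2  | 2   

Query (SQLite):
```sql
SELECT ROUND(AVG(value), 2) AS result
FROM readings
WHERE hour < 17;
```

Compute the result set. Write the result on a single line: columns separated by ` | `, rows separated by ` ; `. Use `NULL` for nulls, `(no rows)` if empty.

Rows where hour < 17 → value values: [5.1, 29.5, 49.4, 22.3, 11.6, 21.2].
AVG = 139.1 / 6 (rounded to 2 dp).

23.18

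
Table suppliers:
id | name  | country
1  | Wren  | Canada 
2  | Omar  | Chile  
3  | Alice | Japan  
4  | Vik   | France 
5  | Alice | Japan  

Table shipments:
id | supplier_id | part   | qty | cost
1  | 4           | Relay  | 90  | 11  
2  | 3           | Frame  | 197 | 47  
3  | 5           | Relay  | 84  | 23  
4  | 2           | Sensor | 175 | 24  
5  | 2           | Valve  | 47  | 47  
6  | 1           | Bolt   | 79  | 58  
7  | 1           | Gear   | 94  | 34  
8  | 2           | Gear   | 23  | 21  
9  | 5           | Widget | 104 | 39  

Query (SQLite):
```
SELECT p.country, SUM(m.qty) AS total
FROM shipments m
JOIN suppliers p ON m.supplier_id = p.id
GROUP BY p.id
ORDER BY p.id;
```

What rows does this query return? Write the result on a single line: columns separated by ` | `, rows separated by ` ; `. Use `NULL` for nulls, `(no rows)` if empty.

Canada | 173 ; Chile | 245 ; Japan | 197 ; France | 90 ; Japan | 188

Join each shipments row to its suppliers via supplier_id.
Group joined rows by suppliers.id; compute SUM(m.qty) per group.
  1: ids {6, 7} → SUM(m.qty)=173
  2: ids {4, 5, 8} → SUM(m.qty)=245
  3: ids {2} → SUM(m.qty)=197
  4: ids {1} → SUM(m.qty)=90
  5: ids {3, 9} → SUM(m.qty)=188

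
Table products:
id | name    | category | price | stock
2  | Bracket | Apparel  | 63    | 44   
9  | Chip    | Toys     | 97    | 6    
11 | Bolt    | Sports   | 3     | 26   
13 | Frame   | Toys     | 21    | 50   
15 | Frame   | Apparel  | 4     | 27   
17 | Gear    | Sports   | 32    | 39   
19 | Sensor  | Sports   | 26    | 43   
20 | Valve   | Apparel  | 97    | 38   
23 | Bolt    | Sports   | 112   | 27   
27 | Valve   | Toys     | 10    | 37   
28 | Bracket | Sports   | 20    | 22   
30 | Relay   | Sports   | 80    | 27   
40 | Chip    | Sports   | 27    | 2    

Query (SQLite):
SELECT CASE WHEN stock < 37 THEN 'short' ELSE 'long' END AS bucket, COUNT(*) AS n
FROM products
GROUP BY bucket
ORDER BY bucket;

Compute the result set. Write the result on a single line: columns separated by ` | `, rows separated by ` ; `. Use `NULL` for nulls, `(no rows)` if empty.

long | 6 ; short | 7

Bucket rows by stock < 37 → 'short' else 'long'; count each bucket.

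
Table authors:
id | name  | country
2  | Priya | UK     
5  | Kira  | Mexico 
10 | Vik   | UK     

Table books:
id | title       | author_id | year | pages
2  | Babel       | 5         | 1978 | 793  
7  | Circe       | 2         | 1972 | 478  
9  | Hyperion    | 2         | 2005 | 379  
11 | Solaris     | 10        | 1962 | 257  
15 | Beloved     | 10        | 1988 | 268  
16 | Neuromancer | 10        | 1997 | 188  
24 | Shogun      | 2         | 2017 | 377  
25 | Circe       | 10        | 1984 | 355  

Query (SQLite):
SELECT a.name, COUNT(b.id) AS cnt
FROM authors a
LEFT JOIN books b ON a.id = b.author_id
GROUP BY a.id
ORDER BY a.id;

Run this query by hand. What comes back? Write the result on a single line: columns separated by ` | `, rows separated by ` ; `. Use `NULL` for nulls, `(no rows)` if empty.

LEFT JOIN keeps every authors row; unmatched ones get NULL for books columns.
Group by authors.id and compute COUNT(b.id). COUNT(col) of an all-NULL group is 0.
  2: ids {7, 9, 24} → COUNT(b.id)=3
  5: ids {2} → COUNT(b.id)=1
  10: ids {11, 15, 16, 25} → COUNT(b.id)=4

Priya | 3 ; Kira | 1 ; Vik | 4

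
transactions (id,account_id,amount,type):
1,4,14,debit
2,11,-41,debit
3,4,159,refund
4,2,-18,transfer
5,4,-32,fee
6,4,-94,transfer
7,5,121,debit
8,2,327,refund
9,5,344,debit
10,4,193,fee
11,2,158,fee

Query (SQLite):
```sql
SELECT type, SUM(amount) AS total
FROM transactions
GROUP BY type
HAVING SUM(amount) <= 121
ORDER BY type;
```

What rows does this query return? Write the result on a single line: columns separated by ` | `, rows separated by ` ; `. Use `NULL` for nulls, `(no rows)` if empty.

Partition transactions by type; compute SUM(amount) within each group.
HAVING: keep groups where SUM(amount) <= 121.
  debit: ids {1, 2, 7, 9} → SUM(amount)=438
  fee: ids {5, 10, 11} → SUM(amount)=319
  refund: ids {3, 8} → SUM(amount)=486
  transfer: ids {4, 6} → SUM(amount)=-112

transfer | -112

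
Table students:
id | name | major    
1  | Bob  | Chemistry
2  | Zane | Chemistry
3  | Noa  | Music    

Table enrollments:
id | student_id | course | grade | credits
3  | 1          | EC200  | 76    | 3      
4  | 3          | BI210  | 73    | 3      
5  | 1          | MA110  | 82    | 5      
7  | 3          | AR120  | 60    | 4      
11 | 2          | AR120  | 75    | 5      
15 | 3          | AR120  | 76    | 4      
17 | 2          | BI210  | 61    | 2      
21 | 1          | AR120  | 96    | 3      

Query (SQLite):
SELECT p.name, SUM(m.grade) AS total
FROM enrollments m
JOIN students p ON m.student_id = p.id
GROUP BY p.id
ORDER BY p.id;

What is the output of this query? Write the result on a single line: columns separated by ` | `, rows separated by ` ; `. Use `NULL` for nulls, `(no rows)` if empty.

Join each enrollments row to its students via student_id.
Group joined rows by students.id; compute SUM(m.grade) per group.
  1: ids {3, 5, 21} → SUM(m.grade)=254
  2: ids {11, 17} → SUM(m.grade)=136
  3: ids {4, 7, 15} → SUM(m.grade)=209

Bob | 254 ; Zane | 136 ; Noa | 209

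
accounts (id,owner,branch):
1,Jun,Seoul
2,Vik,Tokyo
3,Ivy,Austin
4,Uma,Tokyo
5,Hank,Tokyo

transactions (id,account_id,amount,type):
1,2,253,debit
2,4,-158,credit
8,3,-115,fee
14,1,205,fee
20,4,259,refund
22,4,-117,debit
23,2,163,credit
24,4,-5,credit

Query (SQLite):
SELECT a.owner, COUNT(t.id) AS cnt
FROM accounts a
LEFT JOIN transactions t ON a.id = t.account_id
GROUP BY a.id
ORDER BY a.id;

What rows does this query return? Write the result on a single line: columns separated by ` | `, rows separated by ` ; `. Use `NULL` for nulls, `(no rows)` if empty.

LEFT JOIN keeps every accounts row; unmatched ones get NULL for transactions columns.
Group by accounts.id and compute COUNT(t.id). COUNT(col) of an all-NULL group is 0.
  1: ids {14} → COUNT(t.id)=1
  2: ids {1, 23} → COUNT(t.id)=2
  3: ids {8} → COUNT(t.id)=1
  4: ids {2, 20, 22, 24} → COUNT(t.id)=4
  5: ids {—} → COUNT(t.id)=0

Jun | 1 ; Vik | 2 ; Ivy | 1 ; Uma | 4 ; Hank | 0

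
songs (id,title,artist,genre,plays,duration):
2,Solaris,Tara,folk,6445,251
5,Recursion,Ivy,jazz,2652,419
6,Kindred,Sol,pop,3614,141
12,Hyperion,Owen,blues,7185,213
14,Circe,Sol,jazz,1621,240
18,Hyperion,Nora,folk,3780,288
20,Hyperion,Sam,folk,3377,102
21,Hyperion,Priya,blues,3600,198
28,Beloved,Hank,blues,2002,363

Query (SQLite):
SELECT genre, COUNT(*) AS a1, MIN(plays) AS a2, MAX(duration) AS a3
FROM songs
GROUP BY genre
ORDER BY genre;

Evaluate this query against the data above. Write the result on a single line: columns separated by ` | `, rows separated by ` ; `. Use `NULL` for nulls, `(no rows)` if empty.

blues | 3 | 2002 | 363 ; folk | 3 | 3377 | 288 ; jazz | 2 | 1621 | 419 ; pop | 1 | 3614 | 141

Group songs by genre.
Per group compute: COUNT(*), MIN(plays), MAX(duration).
  blues: ids {12, 21, 28} → COUNT(*)=3, MIN(plays)=2002, MAX(duration)=363
  folk: ids {2, 18, 20} → COUNT(*)=3, MIN(plays)=3377, MAX(duration)=288
  jazz: ids {5, 14} → COUNT(*)=2, MIN(plays)=1621, MAX(duration)=419
  pop: ids {6} → COUNT(*)=1, MIN(plays)=3614, MAX(duration)=141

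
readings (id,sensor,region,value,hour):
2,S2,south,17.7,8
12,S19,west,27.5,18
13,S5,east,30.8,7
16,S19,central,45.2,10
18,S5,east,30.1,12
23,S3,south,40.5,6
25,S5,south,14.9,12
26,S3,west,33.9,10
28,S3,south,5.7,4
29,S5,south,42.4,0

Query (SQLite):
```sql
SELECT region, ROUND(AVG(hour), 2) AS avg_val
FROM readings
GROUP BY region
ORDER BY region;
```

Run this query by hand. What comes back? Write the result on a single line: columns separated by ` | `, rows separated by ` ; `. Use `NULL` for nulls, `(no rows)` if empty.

Partition readings by region; compute ROUND(AVG(hour), 2) within each group.
  central: ids {16} → ROUND(AVG(hour), 2)=10
  east: ids {13, 18} → ROUND(AVG(hour), 2)=9.5
  south: ids {2, 23, 25, 28, 29} → ROUND(AVG(hour), 2)=6
  west: ids {12, 26} → ROUND(AVG(hour), 2)=14

central | 10 ; east | 9.5 ; south | 6 ; west | 14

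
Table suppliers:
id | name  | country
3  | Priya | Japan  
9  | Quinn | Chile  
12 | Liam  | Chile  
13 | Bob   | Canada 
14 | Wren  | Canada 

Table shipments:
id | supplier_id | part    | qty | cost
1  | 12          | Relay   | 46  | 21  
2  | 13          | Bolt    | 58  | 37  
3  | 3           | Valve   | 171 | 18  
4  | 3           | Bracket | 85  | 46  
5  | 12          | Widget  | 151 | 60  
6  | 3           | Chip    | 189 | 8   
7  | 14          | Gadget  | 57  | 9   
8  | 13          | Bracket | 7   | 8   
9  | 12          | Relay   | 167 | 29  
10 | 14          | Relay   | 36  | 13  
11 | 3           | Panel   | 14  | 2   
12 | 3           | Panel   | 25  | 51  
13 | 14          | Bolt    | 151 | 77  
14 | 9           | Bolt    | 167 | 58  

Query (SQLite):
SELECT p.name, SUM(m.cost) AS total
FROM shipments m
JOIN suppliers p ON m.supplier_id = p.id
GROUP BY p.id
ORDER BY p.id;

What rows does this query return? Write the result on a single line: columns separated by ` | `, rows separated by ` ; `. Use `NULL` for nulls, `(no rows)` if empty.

Priya | 125 ; Quinn | 58 ; Liam | 110 ; Bob | 45 ; Wren | 99

Join each shipments row to its suppliers via supplier_id.
Group joined rows by suppliers.id; compute SUM(m.cost) per group.
  3: ids {3, 4, 6, 11, 12} → SUM(m.cost)=125
  9: ids {14} → SUM(m.cost)=58
  12: ids {1, 5, 9} → SUM(m.cost)=110
  13: ids {2, 8} → SUM(m.cost)=45
  14: ids {7, 10, 13} → SUM(m.cost)=99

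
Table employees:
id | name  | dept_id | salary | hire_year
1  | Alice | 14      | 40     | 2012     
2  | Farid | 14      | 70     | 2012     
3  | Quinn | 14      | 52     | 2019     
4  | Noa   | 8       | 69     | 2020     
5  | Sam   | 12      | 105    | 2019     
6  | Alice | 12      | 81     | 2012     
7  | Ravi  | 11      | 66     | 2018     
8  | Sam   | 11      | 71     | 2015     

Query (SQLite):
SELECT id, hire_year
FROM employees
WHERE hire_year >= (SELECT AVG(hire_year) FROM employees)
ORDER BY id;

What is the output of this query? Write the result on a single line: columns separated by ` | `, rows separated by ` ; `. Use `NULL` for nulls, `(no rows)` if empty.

3 | 2019 ; 4 | 2020 ; 5 | 2019 ; 7 | 2018

Scalar subquery: AVG(hire_year) over all employees rows = 2015.875.
Keep rows where hire_year >= that value.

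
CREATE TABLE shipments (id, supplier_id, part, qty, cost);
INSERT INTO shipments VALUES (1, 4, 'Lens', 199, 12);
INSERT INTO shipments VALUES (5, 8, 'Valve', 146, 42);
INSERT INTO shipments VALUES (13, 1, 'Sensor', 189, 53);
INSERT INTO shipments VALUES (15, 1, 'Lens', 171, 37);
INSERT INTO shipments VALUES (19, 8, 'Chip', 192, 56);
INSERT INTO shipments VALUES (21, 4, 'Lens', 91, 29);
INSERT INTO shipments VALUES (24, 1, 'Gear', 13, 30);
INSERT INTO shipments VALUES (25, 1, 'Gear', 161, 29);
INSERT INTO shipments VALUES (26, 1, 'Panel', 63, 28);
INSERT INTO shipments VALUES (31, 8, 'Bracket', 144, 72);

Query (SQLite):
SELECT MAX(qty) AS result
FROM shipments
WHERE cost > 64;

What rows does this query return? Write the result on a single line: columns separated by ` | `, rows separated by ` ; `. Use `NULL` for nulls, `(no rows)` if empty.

Rows where cost > 64 → qty values: [144].
MAX of non-NULL values = 144.

144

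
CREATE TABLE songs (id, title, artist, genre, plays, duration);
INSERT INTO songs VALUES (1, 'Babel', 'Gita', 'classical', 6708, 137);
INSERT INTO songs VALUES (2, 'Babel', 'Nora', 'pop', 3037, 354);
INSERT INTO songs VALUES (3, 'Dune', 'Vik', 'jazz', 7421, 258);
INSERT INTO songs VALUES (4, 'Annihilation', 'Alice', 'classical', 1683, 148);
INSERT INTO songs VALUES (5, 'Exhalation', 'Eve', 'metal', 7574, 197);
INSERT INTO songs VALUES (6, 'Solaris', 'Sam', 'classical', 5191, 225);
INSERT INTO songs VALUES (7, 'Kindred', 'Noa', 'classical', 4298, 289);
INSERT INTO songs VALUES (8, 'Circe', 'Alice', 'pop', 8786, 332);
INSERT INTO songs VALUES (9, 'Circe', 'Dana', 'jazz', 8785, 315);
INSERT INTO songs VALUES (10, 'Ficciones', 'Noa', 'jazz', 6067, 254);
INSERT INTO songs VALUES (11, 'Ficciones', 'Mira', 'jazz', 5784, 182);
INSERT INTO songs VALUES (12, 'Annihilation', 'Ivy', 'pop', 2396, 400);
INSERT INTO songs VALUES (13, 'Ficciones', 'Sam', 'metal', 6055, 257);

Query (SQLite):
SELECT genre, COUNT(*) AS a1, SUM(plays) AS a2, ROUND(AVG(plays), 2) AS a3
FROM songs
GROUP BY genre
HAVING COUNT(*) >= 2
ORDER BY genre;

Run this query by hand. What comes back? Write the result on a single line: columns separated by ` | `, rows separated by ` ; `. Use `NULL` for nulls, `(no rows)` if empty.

Group songs by genre.
Per group compute: COUNT(*), SUM(plays), ROUND(AVG(plays), 2).
HAVING: drop groups with fewer than 2 rows.
  classical: ids {1, 4, 6, 7} → COUNT(*)=4, SUM(plays)=17880, ROUND(AVG(plays), 2)=4470
  jazz: ids {3, 9, 10, 11} → COUNT(*)=4, SUM(plays)=28057, ROUND(AVG(plays), 2)=7014.25
  metal: ids {5, 13} → COUNT(*)=2, SUM(plays)=13629, ROUND(AVG(plays), 2)=6814.5
  pop: ids {2, 8, 12} → COUNT(*)=3, SUM(plays)=14219, ROUND(AVG(plays), 2)=4739.67

classical | 4 | 17880 | 4470 ; jazz | 4 | 28057 | 7014.25 ; metal | 2 | 13629 | 6814.5 ; pop | 3 | 14219 | 4739.67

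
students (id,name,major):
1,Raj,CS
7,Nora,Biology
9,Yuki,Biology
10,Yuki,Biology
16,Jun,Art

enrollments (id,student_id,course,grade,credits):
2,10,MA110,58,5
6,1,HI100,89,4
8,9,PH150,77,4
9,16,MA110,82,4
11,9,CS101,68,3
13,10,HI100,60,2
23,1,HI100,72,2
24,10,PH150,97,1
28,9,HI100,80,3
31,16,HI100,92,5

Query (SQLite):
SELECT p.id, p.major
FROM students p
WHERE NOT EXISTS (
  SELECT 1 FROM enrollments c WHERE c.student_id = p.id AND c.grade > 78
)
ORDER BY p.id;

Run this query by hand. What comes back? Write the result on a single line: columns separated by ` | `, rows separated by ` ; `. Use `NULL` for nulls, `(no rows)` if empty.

7 | Biology

For each students row, check whether any enrollments with matching student_id has grade > 78.
Keep rows where that is false.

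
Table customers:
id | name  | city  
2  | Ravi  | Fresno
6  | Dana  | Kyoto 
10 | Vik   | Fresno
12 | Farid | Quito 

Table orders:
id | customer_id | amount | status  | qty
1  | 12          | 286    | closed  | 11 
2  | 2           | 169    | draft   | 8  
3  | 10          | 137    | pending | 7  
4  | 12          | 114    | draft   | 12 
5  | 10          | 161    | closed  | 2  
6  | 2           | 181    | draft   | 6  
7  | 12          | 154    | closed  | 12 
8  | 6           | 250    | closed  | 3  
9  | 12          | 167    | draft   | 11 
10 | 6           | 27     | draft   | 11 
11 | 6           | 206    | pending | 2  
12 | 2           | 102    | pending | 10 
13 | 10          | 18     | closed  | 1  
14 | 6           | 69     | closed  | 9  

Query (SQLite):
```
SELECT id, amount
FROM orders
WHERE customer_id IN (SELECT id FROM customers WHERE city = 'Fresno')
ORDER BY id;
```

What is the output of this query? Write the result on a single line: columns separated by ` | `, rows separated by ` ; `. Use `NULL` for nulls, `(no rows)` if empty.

2 | 169 ; 3 | 137 ; 5 | 161 ; 6 | 181 ; 12 | 102 ; 13 | 18

Inner query: customers.id where city = 'Fresno'.
Outer: keep orders rows whose customer_id is in that set.
Inner query → {2, 10}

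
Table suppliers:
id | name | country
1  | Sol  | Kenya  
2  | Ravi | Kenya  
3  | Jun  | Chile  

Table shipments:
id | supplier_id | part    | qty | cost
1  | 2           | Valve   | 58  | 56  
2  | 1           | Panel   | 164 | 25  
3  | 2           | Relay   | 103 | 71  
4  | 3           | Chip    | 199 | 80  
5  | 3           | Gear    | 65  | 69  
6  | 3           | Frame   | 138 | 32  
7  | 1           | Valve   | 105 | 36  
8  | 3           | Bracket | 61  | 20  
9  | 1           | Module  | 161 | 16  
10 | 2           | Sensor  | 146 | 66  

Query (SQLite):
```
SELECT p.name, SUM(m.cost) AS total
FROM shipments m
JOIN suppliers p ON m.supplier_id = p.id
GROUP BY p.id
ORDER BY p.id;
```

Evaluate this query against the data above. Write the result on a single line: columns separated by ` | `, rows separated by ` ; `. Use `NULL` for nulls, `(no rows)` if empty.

Join each shipments row to its suppliers via supplier_id.
Group joined rows by suppliers.id; compute SUM(m.cost) per group.
  1: ids {2, 7, 9} → SUM(m.cost)=77
  2: ids {1, 3, 10} → SUM(m.cost)=193
  3: ids {4, 5, 6, 8} → SUM(m.cost)=201

Sol | 77 ; Ravi | 193 ; Jun | 201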